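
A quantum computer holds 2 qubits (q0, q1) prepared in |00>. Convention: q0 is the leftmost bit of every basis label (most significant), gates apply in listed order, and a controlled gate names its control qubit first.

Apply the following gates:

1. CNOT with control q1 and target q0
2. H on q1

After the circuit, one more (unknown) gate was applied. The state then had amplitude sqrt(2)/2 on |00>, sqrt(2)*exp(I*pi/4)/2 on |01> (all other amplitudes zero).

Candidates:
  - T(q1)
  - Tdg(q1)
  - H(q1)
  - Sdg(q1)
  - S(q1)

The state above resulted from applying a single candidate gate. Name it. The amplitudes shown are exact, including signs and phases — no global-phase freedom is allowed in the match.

It was T(q1) that produced the state shown.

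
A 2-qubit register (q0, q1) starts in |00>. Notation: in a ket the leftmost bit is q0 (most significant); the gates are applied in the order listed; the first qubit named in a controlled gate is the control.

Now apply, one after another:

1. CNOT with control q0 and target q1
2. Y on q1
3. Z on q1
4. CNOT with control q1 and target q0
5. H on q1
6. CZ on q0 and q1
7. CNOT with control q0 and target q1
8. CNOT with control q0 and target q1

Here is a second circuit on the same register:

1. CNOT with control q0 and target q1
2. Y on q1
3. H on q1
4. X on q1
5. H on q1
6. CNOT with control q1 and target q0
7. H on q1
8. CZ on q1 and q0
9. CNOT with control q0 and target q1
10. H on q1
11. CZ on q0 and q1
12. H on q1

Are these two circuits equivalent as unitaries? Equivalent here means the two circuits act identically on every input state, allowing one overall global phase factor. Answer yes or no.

Yes — the two circuits implement the same unitary up to a global phase.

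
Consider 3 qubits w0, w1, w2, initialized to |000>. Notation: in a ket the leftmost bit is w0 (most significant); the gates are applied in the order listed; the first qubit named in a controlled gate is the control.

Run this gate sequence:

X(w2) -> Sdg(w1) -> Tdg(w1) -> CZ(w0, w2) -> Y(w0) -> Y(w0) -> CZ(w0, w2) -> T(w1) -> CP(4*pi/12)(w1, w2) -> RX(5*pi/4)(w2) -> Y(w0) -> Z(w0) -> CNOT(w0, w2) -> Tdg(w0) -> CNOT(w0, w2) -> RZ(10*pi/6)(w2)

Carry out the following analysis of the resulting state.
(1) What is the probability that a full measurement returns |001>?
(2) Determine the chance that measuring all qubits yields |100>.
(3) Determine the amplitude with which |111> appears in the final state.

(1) The probability of measuring |001> is 0. Key observation: steps 3-8 multiply out to the identity, so the circuit reduces to the remaining gates.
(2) Outcome |100> occurs with probability sqrt(2)/4 + 1/2.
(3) The amplitude on |111> is 0.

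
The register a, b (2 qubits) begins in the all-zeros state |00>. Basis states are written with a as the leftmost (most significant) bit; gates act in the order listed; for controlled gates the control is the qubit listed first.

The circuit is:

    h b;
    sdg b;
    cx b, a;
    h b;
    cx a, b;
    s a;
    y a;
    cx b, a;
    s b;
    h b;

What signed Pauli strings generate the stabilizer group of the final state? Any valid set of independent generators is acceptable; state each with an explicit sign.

The final state is stabilized by the group generated by -YZ, -ZY; other independent generating sets are equally valid.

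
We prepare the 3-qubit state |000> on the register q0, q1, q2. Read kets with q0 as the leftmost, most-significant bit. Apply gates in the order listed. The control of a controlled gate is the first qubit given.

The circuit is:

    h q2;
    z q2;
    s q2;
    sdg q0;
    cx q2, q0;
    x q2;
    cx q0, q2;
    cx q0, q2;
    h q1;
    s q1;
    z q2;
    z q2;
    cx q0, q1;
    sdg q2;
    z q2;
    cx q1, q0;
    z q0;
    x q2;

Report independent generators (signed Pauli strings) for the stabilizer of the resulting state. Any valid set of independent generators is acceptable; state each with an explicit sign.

The final state is stabilized by the group generated by +XZY, -IXX, +ZZZ; other independent generating sets are equally valid.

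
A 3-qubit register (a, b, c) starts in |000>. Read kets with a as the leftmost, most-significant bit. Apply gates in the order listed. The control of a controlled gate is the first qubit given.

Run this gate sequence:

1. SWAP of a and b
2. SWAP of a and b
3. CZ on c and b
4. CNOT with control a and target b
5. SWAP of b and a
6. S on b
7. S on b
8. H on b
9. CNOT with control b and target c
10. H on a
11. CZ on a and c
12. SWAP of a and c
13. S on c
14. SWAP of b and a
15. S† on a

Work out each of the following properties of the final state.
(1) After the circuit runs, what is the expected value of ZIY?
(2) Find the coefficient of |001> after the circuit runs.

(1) The observable ZIY averages to 1.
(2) The final state's coefficient on |001> equals I/2.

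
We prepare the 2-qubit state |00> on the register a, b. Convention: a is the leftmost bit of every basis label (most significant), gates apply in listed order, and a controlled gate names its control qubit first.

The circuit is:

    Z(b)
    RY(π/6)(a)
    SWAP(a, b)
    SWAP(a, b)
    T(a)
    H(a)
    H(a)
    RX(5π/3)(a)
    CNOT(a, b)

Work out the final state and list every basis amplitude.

The resulting statevector has amplitude -3*sqrt(2)/8 - sqrt(6)/8 - sqrt(6)*exp(3*I*pi/4)/8 + sqrt(2)*exp(3*I*pi/4)/8 on |00>, 0 on |01>, 0 on |10>, -3*sqrt(2)*exp(I*pi/4)/8 - sqrt(6)*I/8 - sqrt(2)*I/8 + sqrt(6)*exp(I*pi/4)/8 on |11>. Key observation: gates 3-4 undo each other exactly, leaving only the rest of the circuit to track.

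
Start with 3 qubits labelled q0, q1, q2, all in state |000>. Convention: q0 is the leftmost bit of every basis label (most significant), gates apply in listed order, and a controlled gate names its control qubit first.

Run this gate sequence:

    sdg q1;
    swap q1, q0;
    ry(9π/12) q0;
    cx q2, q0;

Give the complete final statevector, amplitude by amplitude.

The final amplitudes are sqrt(2 - sqrt(2))/2 on |000>, sqrt(sqrt(2) + 2)/2 on |100>, and 0 on every other basis state.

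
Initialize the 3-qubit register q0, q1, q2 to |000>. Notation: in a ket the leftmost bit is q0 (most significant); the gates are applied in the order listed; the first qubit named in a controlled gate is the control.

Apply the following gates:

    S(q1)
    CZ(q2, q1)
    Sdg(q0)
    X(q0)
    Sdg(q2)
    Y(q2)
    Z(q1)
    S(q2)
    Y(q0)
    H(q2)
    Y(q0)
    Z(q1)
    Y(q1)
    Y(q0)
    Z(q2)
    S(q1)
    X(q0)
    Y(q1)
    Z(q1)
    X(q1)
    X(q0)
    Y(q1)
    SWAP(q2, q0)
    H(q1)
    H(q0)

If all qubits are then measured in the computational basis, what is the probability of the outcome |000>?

The probability of measuring |000> is 1/2.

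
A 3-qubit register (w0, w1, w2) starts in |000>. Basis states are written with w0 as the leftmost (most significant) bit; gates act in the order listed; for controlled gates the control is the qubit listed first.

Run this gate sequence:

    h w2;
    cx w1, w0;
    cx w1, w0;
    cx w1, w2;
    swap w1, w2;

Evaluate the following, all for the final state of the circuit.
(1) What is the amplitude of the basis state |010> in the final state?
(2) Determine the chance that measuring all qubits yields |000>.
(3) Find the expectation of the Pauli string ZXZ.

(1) The amplitude on |010> is sqrt(2)/2. Key observation: steps 2-3 multiply out to the identity, so the circuit reduces to the remaining gates.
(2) The probability of measuring |000> is 1/2.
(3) The observable ZXZ averages to 1.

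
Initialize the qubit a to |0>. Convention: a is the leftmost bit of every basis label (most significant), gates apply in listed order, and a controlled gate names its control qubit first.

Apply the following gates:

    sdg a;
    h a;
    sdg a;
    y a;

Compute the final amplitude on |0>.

|0> carries amplitude -sqrt(2)/2 in the final state.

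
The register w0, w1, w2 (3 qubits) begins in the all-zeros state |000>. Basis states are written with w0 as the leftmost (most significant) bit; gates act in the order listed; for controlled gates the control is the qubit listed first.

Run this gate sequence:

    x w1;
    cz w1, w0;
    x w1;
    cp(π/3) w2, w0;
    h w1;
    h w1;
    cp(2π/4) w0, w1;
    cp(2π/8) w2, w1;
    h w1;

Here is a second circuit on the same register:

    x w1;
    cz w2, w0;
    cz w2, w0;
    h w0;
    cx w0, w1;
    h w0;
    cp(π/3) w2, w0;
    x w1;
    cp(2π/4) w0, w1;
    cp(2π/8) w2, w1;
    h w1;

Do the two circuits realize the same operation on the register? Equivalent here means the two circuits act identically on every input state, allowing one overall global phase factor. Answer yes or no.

No — the two circuits implement different unitaries, even allowing a global phase.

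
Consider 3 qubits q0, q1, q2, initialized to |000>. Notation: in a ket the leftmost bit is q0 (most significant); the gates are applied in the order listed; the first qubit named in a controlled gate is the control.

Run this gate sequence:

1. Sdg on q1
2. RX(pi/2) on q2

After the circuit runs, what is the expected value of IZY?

In the final state, IZY has expectation -1.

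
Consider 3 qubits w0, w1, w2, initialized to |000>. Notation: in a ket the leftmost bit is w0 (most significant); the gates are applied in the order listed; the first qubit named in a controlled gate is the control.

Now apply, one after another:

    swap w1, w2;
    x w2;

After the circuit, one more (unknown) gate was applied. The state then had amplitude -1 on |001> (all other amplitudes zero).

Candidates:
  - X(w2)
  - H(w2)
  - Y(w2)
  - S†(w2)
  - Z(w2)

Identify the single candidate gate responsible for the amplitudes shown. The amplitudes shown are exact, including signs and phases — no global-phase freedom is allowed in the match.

The applied gate was Z(w2).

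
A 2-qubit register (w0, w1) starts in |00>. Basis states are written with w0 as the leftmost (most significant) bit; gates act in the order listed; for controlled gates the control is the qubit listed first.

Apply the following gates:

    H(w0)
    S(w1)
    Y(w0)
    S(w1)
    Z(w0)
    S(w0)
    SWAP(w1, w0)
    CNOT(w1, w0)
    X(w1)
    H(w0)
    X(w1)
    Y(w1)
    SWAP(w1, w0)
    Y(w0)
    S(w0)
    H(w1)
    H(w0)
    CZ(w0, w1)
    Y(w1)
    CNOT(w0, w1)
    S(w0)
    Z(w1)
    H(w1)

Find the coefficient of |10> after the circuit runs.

The final state's coefficient on |10> equals 0.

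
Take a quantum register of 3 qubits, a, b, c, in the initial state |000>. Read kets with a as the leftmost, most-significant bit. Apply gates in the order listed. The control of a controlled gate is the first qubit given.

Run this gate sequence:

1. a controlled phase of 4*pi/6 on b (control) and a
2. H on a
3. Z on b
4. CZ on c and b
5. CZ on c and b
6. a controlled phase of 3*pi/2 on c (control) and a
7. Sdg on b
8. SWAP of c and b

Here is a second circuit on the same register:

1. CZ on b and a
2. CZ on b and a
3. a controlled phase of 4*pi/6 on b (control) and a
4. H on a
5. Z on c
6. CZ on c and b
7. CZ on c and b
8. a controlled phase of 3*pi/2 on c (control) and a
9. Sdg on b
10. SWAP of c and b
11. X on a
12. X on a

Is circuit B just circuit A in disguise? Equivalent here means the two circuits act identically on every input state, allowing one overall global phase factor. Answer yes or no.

No: there is an input state on which the two circuits produce genuinely different outputs (not merely differing by a phase).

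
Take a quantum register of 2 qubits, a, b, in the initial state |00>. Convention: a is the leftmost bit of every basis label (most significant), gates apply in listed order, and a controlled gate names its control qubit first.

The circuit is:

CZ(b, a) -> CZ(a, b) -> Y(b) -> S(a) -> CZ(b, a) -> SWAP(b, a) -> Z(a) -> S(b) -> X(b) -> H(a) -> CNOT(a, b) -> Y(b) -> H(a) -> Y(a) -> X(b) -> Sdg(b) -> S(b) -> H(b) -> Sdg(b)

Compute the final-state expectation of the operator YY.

In the final state, YY has expectation 0.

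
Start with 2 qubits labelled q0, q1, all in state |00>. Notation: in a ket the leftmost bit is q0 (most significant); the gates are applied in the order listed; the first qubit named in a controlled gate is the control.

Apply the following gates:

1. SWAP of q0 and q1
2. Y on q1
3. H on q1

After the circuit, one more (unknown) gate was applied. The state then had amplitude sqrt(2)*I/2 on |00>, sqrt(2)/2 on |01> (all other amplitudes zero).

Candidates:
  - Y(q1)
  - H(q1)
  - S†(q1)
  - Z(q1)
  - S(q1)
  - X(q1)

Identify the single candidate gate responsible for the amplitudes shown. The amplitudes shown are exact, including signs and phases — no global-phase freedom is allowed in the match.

It was S(q1) that produced the state shown.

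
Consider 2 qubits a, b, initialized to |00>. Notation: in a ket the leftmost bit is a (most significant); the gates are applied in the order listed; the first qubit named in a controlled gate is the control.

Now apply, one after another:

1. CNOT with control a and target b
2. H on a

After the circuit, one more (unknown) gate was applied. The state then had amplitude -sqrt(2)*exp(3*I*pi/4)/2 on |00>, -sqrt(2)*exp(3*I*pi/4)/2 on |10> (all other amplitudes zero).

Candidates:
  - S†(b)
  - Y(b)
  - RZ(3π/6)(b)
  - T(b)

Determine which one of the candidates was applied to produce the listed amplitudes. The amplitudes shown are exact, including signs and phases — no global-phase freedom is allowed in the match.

It was RZ(3π/6)(b) that produced the state shown.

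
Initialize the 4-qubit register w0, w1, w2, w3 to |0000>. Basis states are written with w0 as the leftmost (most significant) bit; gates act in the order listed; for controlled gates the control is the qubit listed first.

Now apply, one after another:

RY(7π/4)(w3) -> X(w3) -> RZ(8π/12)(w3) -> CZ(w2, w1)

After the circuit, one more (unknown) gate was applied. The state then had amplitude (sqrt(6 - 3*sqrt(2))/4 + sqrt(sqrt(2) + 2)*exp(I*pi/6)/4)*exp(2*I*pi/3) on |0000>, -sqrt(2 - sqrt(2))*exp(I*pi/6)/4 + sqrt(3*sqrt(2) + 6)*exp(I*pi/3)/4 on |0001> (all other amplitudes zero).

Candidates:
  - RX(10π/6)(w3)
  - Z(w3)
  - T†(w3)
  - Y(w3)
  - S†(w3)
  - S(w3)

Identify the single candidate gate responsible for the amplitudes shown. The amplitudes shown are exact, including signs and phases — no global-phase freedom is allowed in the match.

It was RX(10π/6)(w3) that produced the state shown.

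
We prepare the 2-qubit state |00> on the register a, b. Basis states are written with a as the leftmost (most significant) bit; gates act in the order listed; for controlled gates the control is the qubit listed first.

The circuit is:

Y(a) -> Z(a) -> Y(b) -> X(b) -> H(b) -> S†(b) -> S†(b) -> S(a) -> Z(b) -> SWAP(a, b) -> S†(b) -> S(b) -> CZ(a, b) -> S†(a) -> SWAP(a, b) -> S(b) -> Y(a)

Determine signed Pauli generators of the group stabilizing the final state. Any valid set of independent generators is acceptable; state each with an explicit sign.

One valid set of independent stabilizer generators is -IX, +ZI (any independent generating set of the same group is equally correct).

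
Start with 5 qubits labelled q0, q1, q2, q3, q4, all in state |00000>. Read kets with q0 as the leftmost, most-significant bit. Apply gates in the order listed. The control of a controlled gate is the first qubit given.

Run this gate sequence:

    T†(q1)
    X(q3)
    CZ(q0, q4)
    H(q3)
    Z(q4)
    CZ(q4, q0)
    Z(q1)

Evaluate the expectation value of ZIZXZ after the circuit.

The expectation value of ZIZXZ is -1.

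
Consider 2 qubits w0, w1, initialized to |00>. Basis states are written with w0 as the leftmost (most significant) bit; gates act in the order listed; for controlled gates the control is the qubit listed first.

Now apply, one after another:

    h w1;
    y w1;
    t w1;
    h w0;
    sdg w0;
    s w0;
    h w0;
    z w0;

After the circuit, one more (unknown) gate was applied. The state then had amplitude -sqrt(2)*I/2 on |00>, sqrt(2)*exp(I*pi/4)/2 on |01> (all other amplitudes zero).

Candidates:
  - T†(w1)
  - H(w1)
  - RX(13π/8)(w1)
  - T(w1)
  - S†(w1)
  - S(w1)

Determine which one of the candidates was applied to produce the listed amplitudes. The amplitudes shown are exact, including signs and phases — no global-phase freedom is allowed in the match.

The unique candidate consistent with the amplitudes is S†(w1).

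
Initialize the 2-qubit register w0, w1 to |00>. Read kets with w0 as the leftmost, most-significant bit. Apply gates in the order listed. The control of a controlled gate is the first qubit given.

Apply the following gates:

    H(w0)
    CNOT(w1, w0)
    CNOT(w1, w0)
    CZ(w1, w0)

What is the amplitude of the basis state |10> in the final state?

The amplitude on |10> is sqrt(2)/2.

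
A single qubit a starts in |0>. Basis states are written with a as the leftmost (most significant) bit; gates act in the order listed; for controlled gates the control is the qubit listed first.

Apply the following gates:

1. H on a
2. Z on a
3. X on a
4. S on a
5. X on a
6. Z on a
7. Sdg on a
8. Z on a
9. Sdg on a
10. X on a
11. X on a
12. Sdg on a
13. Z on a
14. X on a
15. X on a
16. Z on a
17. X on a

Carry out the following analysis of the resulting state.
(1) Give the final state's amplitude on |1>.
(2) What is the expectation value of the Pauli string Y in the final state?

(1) |1> carries amplitude sqrt(2)*I/2 in the final state. Key observation: gates 13-16 undo each other exactly, leaving only the rest of the circuit to track.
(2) The expectation value of Y is 0.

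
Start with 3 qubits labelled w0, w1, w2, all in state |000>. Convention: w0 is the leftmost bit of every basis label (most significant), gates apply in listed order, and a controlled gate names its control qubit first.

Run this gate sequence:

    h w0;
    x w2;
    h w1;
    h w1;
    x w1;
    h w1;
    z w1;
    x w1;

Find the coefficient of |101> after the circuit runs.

The final state's coefficient on |101> equals 1/2.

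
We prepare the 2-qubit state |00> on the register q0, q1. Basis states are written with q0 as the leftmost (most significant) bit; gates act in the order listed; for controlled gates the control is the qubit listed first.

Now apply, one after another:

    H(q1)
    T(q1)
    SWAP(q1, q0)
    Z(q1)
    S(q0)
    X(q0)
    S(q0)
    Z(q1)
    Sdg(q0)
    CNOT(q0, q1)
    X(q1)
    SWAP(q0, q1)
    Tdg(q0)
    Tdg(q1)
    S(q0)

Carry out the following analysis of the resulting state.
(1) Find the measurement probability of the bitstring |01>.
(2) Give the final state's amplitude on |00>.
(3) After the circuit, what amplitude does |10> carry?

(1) The probability of measuring |01> is 1/2.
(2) The amplitude on |00> is 0.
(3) The amplitude on |10> is -sqrt(2)/2.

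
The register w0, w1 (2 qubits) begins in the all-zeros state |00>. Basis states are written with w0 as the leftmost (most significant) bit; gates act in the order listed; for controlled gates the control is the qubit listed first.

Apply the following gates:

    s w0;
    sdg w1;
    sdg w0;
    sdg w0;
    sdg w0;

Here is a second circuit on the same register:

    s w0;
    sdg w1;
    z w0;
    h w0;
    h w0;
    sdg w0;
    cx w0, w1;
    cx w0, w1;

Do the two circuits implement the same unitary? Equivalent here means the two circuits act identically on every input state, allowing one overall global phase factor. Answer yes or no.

Yes, they are equivalent — the unitaries differ by at most a global phase.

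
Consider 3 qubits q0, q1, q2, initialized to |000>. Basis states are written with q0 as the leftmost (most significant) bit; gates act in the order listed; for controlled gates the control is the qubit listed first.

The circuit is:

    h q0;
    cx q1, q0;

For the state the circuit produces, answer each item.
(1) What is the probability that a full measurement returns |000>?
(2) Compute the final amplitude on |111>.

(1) Outcome |000> occurs with probability 1/2.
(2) |111> carries amplitude 0 in the final state.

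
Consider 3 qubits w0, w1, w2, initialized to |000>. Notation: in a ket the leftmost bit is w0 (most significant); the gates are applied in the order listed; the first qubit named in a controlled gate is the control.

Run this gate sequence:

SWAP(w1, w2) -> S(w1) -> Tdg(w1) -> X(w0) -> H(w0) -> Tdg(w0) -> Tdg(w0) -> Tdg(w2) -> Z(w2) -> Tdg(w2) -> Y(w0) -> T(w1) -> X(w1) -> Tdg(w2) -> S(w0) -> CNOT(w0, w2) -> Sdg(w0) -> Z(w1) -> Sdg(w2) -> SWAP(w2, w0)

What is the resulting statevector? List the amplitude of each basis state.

The resulting statevector has amplitude -sqrt(2)/2 on |010>, -sqrt(2)/2 on |111>, and 0 on every other basis state.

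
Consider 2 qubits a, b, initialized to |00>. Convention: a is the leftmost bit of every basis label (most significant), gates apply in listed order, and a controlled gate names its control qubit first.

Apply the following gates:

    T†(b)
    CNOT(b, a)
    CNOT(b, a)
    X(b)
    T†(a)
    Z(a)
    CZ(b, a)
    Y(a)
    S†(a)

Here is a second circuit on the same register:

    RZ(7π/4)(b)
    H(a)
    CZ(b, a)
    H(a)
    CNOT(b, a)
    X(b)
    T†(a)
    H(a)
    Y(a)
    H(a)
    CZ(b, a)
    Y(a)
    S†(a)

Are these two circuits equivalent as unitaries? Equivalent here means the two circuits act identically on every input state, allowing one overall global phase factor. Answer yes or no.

No — the two circuits implement different unitaries, even allowing a global phase.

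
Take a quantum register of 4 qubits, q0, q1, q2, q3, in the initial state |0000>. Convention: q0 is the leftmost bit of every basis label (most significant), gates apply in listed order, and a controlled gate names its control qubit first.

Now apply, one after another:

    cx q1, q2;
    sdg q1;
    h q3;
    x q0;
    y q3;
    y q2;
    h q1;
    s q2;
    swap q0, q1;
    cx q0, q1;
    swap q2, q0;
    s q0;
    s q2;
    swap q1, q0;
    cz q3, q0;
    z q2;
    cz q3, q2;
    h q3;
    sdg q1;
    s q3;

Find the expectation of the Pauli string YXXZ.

The expectation value of YXXZ is 0.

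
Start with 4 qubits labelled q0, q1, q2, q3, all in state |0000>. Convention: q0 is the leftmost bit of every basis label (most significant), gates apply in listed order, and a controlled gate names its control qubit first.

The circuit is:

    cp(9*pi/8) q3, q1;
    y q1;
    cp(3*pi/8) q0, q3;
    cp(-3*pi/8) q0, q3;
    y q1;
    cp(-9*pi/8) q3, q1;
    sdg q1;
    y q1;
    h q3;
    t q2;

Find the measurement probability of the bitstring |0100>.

Outcome |0100> occurs with probability 1/2.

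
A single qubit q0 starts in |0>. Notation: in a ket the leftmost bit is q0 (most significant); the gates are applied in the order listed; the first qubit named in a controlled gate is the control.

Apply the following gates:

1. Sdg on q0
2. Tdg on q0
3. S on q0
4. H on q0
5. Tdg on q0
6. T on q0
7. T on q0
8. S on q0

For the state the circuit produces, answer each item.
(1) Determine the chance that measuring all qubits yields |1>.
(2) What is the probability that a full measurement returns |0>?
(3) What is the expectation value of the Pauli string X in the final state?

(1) The probability of measuring |1> is 1/2.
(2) The probability of measuring |0> is 1/2.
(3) The expectation value of X is -sqrt(2)/2.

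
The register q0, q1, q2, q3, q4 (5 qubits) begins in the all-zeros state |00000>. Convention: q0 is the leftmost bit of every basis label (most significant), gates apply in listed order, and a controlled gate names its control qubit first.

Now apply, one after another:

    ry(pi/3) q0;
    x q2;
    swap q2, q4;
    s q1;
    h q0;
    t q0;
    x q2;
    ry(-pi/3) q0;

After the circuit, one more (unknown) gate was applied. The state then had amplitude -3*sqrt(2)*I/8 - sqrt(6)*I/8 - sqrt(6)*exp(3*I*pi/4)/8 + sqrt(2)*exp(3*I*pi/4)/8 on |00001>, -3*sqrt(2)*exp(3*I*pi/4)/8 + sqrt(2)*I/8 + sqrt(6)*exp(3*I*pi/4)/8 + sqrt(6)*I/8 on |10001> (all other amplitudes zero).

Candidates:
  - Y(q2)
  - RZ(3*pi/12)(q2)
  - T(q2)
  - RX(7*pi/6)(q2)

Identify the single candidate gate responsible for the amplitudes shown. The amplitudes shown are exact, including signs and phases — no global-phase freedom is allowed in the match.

The applied gate was Y(q2).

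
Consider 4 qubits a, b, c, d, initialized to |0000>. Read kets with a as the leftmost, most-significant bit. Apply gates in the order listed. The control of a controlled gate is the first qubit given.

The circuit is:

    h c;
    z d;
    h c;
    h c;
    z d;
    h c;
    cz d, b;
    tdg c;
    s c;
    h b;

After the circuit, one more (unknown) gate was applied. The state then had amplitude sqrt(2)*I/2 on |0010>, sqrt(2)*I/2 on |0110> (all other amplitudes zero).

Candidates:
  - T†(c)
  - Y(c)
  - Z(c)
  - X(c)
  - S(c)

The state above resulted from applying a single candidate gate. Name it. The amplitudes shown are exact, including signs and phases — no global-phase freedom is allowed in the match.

The unique candidate consistent with the amplitudes is Y(c). Key observation: gates 1-6 undo each other exactly, leaving only the rest of the circuit to track.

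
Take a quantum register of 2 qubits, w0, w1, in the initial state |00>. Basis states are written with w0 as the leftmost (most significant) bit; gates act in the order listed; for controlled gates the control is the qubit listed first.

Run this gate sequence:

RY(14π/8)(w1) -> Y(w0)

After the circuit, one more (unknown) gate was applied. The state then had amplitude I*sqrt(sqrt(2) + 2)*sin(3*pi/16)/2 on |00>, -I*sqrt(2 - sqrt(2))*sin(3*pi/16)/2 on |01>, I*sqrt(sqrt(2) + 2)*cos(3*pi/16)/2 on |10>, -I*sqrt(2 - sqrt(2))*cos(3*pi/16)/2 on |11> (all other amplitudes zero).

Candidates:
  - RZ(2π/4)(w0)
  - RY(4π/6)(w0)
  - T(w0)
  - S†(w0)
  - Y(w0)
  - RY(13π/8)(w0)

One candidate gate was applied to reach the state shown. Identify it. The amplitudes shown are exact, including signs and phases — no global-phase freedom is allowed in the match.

It was RY(13π/8)(w0) that produced the state shown.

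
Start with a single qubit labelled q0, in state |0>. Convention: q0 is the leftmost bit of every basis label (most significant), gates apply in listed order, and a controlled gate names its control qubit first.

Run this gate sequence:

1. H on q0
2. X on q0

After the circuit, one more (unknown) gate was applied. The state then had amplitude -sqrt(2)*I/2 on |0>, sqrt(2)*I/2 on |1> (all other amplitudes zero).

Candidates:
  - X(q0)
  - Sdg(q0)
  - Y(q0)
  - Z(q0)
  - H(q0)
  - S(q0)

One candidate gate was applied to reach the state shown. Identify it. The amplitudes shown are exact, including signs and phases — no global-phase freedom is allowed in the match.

The unique candidate consistent with the amplitudes is Y(q0).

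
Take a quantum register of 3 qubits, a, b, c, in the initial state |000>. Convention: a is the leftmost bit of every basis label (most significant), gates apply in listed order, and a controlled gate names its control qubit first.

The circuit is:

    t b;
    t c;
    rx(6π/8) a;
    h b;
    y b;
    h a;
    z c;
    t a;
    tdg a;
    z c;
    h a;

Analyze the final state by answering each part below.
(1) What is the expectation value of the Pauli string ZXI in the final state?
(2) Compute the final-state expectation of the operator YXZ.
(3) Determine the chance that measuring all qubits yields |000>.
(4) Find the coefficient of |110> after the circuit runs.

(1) The observable ZXI averages to sqrt(2)/2. Key observation: steps 6-11 multiply out to the identity, so the circuit reduces to the remaining gates.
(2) The observable YXZ averages to sqrt(2)/2.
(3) The probability of measuring |000> is 1/4 - sqrt(2)/8.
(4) The amplitude on |110> is sqrt(2*sqrt(2) + 4)/4.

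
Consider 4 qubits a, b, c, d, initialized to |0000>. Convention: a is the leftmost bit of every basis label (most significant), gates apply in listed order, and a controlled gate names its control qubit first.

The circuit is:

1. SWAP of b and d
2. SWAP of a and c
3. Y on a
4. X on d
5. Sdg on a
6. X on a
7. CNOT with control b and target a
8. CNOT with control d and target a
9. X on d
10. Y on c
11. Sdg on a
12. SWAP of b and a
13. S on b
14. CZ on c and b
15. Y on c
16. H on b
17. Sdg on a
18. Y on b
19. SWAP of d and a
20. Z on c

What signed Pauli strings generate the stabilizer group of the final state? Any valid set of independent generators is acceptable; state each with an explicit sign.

One valid set of independent stabilizer generators is +IXII, +ZIII, +IIZI, +IIIZ (any independent generating set of the same group is equally correct).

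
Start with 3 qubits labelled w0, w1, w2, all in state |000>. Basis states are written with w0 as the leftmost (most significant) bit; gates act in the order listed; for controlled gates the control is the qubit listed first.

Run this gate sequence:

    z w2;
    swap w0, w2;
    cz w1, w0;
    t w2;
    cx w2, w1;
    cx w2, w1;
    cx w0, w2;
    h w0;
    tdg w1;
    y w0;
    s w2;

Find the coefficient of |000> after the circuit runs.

The final state's coefficient on |000> equals -sqrt(2)*I/2.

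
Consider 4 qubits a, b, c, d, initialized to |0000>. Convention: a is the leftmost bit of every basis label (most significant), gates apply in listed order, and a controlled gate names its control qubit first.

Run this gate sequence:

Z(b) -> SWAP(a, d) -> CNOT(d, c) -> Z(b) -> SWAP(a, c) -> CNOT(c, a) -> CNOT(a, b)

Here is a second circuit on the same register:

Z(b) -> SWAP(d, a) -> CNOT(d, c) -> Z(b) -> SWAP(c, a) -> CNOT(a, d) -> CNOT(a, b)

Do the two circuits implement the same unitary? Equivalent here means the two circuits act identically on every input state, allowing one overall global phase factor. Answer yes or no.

No, they are not equivalent — no single phase factor reconciles the two unitaries.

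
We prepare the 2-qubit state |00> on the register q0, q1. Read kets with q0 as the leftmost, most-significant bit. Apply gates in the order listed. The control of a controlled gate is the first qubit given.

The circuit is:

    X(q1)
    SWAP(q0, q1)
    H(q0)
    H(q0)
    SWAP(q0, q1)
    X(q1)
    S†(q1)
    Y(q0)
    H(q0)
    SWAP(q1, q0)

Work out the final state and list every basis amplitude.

The final amplitudes are sqrt(2)*I/2 on |00>, -sqrt(2)*I/2 on |01>, 0 on |10>, 0 on |11>. Key observation: the block from step 1 through step 6 cancels to the identity and can be dropped.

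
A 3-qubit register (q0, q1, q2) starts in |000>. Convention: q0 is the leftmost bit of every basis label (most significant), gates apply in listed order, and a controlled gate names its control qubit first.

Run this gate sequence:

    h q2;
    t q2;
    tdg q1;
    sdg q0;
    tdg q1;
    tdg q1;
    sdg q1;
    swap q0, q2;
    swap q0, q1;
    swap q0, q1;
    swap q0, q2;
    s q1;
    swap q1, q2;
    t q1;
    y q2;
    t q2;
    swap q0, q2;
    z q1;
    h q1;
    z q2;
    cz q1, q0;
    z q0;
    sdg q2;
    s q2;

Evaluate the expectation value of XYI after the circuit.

In the final state, XYI has expectation 0. Key observation: the block from step 7 through step 12 cancels to the identity and can be dropped.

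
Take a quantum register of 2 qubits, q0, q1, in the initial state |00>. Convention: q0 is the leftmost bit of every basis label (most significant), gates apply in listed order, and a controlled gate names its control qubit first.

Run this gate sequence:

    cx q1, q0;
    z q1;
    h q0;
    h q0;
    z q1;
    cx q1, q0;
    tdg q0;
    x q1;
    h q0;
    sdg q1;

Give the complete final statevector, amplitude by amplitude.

After the circuit, the state carries amplitude 0 on |00>, -sqrt(2)*I/2 on |01>, 0 on |10>, -sqrt(2)*I/2 on |11>. Key observation: steps 1-6 multiply out to the identity, so the circuit reduces to the remaining gates.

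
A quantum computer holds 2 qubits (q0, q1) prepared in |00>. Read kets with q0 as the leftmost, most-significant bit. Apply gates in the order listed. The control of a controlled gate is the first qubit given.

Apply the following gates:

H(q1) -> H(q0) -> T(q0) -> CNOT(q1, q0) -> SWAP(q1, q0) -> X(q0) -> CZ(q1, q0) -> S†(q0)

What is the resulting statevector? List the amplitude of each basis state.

After the circuit, the state carries amplitude exp(I*pi/4)/2 on |00>, 1/2 on |01>, -I/2 on |10>, exp(3*I*pi/4)/2 on |11>.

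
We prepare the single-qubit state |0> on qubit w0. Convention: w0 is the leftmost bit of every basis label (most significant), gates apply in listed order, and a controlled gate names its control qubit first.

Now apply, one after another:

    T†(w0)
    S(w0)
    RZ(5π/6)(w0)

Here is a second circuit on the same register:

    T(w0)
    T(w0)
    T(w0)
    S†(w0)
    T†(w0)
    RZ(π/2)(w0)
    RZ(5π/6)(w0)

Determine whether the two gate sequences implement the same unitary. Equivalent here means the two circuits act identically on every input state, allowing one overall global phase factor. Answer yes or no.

No, they are not equivalent — no single phase factor reconciles the two unitaries.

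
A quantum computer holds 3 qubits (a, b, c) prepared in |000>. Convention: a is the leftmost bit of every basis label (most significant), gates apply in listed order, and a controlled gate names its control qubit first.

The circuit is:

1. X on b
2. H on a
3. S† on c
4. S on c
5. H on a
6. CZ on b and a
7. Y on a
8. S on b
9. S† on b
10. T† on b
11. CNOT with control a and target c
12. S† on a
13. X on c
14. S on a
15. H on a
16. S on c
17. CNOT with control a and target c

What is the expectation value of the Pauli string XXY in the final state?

The observable XXY averages to 0.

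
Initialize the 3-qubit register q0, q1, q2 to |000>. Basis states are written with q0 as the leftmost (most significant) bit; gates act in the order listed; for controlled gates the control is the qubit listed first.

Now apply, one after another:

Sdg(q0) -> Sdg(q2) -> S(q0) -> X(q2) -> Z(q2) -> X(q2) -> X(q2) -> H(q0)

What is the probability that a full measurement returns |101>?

A full measurement returns |101> with probability 1/2.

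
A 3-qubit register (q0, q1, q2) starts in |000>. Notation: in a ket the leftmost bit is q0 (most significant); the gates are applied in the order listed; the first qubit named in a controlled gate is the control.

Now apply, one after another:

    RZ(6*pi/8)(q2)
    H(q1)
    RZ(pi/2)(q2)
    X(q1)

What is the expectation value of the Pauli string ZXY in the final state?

The expectation value of ZXY is 0.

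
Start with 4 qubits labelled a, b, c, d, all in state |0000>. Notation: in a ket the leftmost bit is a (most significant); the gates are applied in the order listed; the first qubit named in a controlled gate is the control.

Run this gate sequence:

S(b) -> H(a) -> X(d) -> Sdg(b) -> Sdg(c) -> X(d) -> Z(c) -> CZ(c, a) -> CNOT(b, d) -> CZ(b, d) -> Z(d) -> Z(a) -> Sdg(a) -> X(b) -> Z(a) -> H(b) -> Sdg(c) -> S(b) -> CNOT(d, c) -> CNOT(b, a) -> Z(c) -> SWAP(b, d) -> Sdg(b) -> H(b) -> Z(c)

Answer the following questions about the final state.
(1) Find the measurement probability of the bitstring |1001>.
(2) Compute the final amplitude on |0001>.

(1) A full measurement returns |1001> with probability 1/8.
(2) The amplitude on |0001> is -sqrt(2)/4.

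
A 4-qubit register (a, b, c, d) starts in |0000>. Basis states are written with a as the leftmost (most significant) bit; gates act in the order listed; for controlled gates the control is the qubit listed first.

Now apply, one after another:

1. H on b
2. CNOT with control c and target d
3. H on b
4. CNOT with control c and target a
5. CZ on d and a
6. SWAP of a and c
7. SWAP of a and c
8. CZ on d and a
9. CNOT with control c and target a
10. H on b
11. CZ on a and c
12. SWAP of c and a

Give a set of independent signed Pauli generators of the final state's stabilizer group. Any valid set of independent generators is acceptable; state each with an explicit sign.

The final state is stabilized by the group generated by +IXII, +ZIII, +IIZI, +IIIZ; other independent generating sets are equally valid. Key observation: steps 3-10 multiply out to the identity, so the circuit reduces to the remaining gates.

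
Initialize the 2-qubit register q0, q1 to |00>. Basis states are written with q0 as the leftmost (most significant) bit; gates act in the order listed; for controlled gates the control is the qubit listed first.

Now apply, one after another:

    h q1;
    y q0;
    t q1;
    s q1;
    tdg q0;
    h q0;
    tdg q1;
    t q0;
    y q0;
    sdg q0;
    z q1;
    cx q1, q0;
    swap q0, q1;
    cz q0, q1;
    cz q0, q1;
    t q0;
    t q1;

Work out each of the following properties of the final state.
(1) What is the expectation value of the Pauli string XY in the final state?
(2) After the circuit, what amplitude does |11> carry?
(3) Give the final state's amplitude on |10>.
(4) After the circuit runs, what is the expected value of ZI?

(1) The observable XY averages to 1/2.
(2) The final state's coefficient on |11> equals -1/2.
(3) |10> carries amplitude 1/2 in the final state.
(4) In the final state, ZI has expectation 0.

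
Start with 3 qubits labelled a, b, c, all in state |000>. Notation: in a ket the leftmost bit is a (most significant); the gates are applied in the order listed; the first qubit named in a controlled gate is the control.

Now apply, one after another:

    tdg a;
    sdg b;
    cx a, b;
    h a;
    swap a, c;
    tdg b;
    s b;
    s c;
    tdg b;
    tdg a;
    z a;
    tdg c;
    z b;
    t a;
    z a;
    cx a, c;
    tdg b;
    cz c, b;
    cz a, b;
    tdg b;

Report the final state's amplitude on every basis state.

After the circuit, the state carries amplitude sqrt(2)/2 on |000>, sqrt(2)*exp(I*pi/4)/2 on |001>, and 0 on every other basis state.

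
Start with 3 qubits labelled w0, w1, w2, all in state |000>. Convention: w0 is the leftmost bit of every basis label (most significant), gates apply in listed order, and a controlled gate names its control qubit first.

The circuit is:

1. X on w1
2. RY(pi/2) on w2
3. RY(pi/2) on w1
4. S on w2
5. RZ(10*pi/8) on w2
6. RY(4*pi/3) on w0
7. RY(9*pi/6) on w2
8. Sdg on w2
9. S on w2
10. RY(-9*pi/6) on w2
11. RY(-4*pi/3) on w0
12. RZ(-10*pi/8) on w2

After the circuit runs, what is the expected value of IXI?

In the final state, IXI has expectation -1. Key observation: gates 5-12 undo each other exactly, leaving only the rest of the circuit to track.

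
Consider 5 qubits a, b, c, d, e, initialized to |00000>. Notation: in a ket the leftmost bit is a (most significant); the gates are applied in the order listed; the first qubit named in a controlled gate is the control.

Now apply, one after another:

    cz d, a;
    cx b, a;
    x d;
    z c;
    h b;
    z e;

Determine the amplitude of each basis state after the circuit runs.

The resulting statevector has amplitude sqrt(2)/2 on |00010>, sqrt(2)/2 on |01010>, and 0 on every other basis state.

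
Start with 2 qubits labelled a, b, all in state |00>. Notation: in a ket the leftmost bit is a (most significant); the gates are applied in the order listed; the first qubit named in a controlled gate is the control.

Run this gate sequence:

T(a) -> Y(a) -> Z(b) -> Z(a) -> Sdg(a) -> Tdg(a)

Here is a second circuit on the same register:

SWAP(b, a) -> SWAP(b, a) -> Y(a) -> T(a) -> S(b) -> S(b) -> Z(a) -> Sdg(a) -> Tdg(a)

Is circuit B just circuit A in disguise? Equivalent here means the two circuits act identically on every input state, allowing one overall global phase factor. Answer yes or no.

No, they are not equivalent — no single phase factor reconciles the two unitaries.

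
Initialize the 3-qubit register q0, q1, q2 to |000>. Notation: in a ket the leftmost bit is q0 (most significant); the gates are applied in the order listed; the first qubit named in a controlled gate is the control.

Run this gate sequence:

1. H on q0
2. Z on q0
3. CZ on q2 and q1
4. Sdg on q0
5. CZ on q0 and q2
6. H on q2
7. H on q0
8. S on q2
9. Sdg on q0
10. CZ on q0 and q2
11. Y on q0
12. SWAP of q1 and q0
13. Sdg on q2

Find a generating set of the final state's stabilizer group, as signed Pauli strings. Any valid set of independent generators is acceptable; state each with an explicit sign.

The stabilizer group can be generated by +IXZ, -IZX, +ZII, among other valid generating sets.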